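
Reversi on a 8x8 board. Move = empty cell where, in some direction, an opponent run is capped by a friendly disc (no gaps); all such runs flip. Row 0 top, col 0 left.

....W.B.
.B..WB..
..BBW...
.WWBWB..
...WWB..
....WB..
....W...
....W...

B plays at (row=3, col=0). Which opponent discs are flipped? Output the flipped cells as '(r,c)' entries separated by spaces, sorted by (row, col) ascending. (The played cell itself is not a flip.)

Dir NW: edge -> no flip
Dir N: first cell '.' (not opp) -> no flip
Dir NE: first cell '.' (not opp) -> no flip
Dir W: edge -> no flip
Dir E: opp run (3,1) (3,2) capped by B -> flip
Dir SW: edge -> no flip
Dir S: first cell '.' (not opp) -> no flip
Dir SE: first cell '.' (not opp) -> no flip

Answer: (3,1) (3,2)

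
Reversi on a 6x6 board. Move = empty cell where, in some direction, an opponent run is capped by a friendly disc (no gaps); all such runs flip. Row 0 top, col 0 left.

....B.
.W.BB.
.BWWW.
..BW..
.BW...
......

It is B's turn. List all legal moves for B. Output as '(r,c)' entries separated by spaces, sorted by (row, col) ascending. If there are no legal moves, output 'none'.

(0,0): no bracket -> illegal
(0,1): flips 1 -> legal
(0,2): no bracket -> illegal
(1,0): no bracket -> illegal
(1,2): flips 1 -> legal
(1,5): no bracket -> illegal
(2,0): no bracket -> illegal
(2,5): flips 3 -> legal
(3,1): flips 1 -> legal
(3,4): flips 2 -> legal
(3,5): flips 1 -> legal
(4,3): flips 3 -> legal
(4,4): no bracket -> illegal
(5,1): no bracket -> illegal
(5,2): flips 1 -> legal
(5,3): no bracket -> illegal

Answer: (0,1) (1,2) (2,5) (3,1) (3,4) (3,5) (4,3) (5,2)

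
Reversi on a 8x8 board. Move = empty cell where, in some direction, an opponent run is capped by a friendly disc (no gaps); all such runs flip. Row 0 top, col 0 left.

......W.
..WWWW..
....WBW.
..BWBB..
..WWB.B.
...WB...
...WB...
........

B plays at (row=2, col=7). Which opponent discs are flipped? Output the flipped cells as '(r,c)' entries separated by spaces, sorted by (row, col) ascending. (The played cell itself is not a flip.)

Answer: (2,6)

Derivation:
Dir NW: first cell '.' (not opp) -> no flip
Dir N: first cell '.' (not opp) -> no flip
Dir NE: edge -> no flip
Dir W: opp run (2,6) capped by B -> flip
Dir E: edge -> no flip
Dir SW: first cell '.' (not opp) -> no flip
Dir S: first cell '.' (not opp) -> no flip
Dir SE: edge -> no flip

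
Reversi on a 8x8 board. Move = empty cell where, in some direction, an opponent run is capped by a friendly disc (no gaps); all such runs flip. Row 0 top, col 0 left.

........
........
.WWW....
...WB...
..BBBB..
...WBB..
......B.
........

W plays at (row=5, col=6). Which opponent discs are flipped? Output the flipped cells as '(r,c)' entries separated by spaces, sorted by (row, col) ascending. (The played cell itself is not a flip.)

Answer: (3,4) (4,5) (5,4) (5,5)

Derivation:
Dir NW: opp run (4,5) (3,4) capped by W -> flip
Dir N: first cell '.' (not opp) -> no flip
Dir NE: first cell '.' (not opp) -> no flip
Dir W: opp run (5,5) (5,4) capped by W -> flip
Dir E: first cell '.' (not opp) -> no flip
Dir SW: first cell '.' (not opp) -> no flip
Dir S: opp run (6,6), next='.' -> no flip
Dir SE: first cell '.' (not opp) -> no flip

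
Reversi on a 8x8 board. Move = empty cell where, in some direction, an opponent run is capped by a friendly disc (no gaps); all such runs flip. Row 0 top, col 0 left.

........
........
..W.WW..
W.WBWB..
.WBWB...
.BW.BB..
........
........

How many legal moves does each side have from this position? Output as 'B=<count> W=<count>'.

-- B to move --
(1,1): flips 1 -> legal
(1,2): flips 2 -> legal
(1,3): flips 1 -> legal
(1,4): flips 2 -> legal
(1,5): flips 2 -> legal
(1,6): no bracket -> illegal
(2,0): no bracket -> illegal
(2,1): flips 2 -> legal
(2,3): no bracket -> illegal
(2,6): no bracket -> illegal
(3,1): flips 2 -> legal
(3,6): no bracket -> illegal
(4,0): flips 1 -> legal
(4,5): no bracket -> illegal
(5,0): no bracket -> illegal
(5,3): flips 2 -> legal
(6,1): no bracket -> illegal
(6,2): flips 1 -> legal
(6,3): no bracket -> illegal
B mobility = 10
-- W to move --
(2,3): flips 1 -> legal
(2,6): no bracket -> illegal
(3,1): no bracket -> illegal
(3,6): flips 1 -> legal
(4,0): no bracket -> illegal
(4,5): flips 2 -> legal
(4,6): flips 1 -> legal
(5,0): flips 1 -> legal
(5,3): no bracket -> illegal
(5,6): no bracket -> illegal
(6,0): flips 3 -> legal
(6,1): flips 1 -> legal
(6,2): no bracket -> illegal
(6,3): no bracket -> illegal
(6,4): flips 2 -> legal
(6,5): flips 1 -> legal
(6,6): flips 3 -> legal
W mobility = 10

Answer: B=10 W=10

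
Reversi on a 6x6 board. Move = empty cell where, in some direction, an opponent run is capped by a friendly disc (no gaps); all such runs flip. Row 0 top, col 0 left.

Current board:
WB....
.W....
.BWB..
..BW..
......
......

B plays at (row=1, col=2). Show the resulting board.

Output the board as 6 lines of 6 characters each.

Answer: WB....
.WB...
.BBB..
..BW..
......
......

Derivation:
Place B at (1,2); scan 8 dirs for brackets.
Dir NW: first cell 'B' (not opp) -> no flip
Dir N: first cell '.' (not opp) -> no flip
Dir NE: first cell '.' (not opp) -> no flip
Dir W: opp run (1,1), next='.' -> no flip
Dir E: first cell '.' (not opp) -> no flip
Dir SW: first cell 'B' (not opp) -> no flip
Dir S: opp run (2,2) capped by B -> flip
Dir SE: first cell 'B' (not opp) -> no flip
All flips: (2,2)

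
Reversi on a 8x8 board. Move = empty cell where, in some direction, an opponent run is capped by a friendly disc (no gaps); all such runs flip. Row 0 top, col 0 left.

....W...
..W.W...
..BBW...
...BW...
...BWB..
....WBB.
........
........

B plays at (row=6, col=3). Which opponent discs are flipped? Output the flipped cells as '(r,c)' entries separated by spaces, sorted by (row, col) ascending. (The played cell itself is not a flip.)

Answer: (5,4)

Derivation:
Dir NW: first cell '.' (not opp) -> no flip
Dir N: first cell '.' (not opp) -> no flip
Dir NE: opp run (5,4) capped by B -> flip
Dir W: first cell '.' (not opp) -> no flip
Dir E: first cell '.' (not opp) -> no flip
Dir SW: first cell '.' (not opp) -> no flip
Dir S: first cell '.' (not opp) -> no flip
Dir SE: first cell '.' (not opp) -> no flip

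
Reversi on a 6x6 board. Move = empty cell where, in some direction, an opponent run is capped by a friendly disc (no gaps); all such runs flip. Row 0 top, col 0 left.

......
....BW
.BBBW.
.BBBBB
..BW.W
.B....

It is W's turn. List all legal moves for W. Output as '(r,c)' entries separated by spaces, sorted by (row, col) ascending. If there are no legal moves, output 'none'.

Answer: (0,4) (1,0) (1,2) (1,3) (2,0) (2,5) (4,1) (4,4)

Derivation:
(0,3): no bracket -> illegal
(0,4): flips 1 -> legal
(0,5): no bracket -> illegal
(1,0): flips 2 -> legal
(1,1): no bracket -> illegal
(1,2): flips 2 -> legal
(1,3): flips 3 -> legal
(2,0): flips 3 -> legal
(2,5): flips 2 -> legal
(3,0): no bracket -> illegal
(4,0): no bracket -> illegal
(4,1): flips 1 -> legal
(4,4): flips 1 -> legal
(5,0): no bracket -> illegal
(5,2): no bracket -> illegal
(5,3): no bracket -> illegal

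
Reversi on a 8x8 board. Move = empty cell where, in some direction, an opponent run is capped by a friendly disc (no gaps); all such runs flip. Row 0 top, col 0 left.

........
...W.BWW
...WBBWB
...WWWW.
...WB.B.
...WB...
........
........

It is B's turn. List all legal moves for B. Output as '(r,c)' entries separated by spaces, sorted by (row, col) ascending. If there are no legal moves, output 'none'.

Answer: (0,2) (0,5) (0,6) (0,7) (2,2) (3,2) (3,7) (4,2) (4,5) (4,7) (5,2) (6,2)

Derivation:
(0,2): flips 1 -> legal
(0,3): no bracket -> illegal
(0,4): no bracket -> illegal
(0,5): flips 1 -> legal
(0,6): flips 3 -> legal
(0,7): flips 2 -> legal
(1,2): no bracket -> illegal
(1,4): no bracket -> illegal
(2,2): flips 2 -> legal
(3,2): flips 1 -> legal
(3,7): flips 1 -> legal
(4,2): flips 2 -> legal
(4,5): flips 2 -> legal
(4,7): flips 1 -> legal
(5,2): flips 3 -> legal
(6,2): flips 1 -> legal
(6,3): no bracket -> illegal
(6,4): no bracket -> illegal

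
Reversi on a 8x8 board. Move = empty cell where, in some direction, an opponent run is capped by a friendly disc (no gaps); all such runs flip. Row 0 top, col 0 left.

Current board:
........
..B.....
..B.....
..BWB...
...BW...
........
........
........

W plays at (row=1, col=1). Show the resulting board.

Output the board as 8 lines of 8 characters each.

Place W at (1,1); scan 8 dirs for brackets.
Dir NW: first cell '.' (not opp) -> no flip
Dir N: first cell '.' (not opp) -> no flip
Dir NE: first cell '.' (not opp) -> no flip
Dir W: first cell '.' (not opp) -> no flip
Dir E: opp run (1,2), next='.' -> no flip
Dir SW: first cell '.' (not opp) -> no flip
Dir S: first cell '.' (not opp) -> no flip
Dir SE: opp run (2,2) capped by W -> flip
All flips: (2,2)

Answer: ........
.WB.....
..W.....
..BWB...
...BW...
........
........
........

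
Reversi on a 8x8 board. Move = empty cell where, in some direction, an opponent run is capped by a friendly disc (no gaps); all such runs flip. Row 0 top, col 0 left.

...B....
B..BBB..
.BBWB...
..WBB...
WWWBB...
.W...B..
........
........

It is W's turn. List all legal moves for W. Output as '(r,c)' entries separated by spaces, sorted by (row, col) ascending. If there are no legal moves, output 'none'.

(0,0): no bracket -> illegal
(0,1): no bracket -> illegal
(0,2): no bracket -> illegal
(0,4): no bracket -> illegal
(0,5): flips 1 -> legal
(0,6): flips 3 -> legal
(1,1): no bracket -> illegal
(1,2): flips 1 -> legal
(1,6): no bracket -> illegal
(2,0): flips 2 -> legal
(2,5): flips 1 -> legal
(2,6): no bracket -> illegal
(3,0): no bracket -> illegal
(3,1): no bracket -> illegal
(3,5): flips 2 -> legal
(4,5): flips 3 -> legal
(4,6): no bracket -> illegal
(5,2): no bracket -> illegal
(5,3): flips 2 -> legal
(5,4): flips 1 -> legal
(5,6): no bracket -> illegal
(6,4): no bracket -> illegal
(6,5): no bracket -> illegal
(6,6): no bracket -> illegal

Answer: (0,5) (0,6) (1,2) (2,0) (2,5) (3,5) (4,5) (5,3) (5,4)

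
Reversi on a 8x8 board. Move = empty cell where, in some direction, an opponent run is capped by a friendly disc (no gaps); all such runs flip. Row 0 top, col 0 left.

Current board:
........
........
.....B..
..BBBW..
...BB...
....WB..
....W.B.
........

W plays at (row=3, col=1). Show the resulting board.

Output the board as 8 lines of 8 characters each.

Answer: ........
........
.....B..
.WWWWW..
...BB...
....WB..
....W.B.
........

Derivation:
Place W at (3,1); scan 8 dirs for brackets.
Dir NW: first cell '.' (not opp) -> no flip
Dir N: first cell '.' (not opp) -> no flip
Dir NE: first cell '.' (not opp) -> no flip
Dir W: first cell '.' (not opp) -> no flip
Dir E: opp run (3,2) (3,3) (3,4) capped by W -> flip
Dir SW: first cell '.' (not opp) -> no flip
Dir S: first cell '.' (not opp) -> no flip
Dir SE: first cell '.' (not opp) -> no flip
All flips: (3,2) (3,3) (3,4)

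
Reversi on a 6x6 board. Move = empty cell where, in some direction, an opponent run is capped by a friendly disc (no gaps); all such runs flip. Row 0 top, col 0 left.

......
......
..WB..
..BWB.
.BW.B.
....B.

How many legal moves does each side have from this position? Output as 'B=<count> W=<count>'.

Answer: B=5 W=6

Derivation:
-- B to move --
(1,1): flips 2 -> legal
(1,2): flips 1 -> legal
(1,3): no bracket -> illegal
(2,1): flips 1 -> legal
(2,4): no bracket -> illegal
(3,1): no bracket -> illegal
(4,3): flips 2 -> legal
(5,1): no bracket -> illegal
(5,2): flips 1 -> legal
(5,3): no bracket -> illegal
B mobility = 5
-- W to move --
(1,2): no bracket -> illegal
(1,3): flips 1 -> legal
(1,4): no bracket -> illegal
(2,1): no bracket -> illegal
(2,4): flips 1 -> legal
(2,5): no bracket -> illegal
(3,0): no bracket -> illegal
(3,1): flips 1 -> legal
(3,5): flips 1 -> legal
(4,0): flips 1 -> legal
(4,3): no bracket -> illegal
(4,5): no bracket -> illegal
(5,0): no bracket -> illegal
(5,1): no bracket -> illegal
(5,2): no bracket -> illegal
(5,3): no bracket -> illegal
(5,5): flips 1 -> legal
W mobility = 6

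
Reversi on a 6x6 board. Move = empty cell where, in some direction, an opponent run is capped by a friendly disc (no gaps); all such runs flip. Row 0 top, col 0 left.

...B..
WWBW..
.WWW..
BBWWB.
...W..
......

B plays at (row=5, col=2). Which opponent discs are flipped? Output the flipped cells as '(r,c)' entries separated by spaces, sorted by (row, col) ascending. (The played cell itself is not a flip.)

Dir NW: first cell '.' (not opp) -> no flip
Dir N: first cell '.' (not opp) -> no flip
Dir NE: opp run (4,3) capped by B -> flip
Dir W: first cell '.' (not opp) -> no flip
Dir E: first cell '.' (not opp) -> no flip
Dir SW: edge -> no flip
Dir S: edge -> no flip
Dir SE: edge -> no flip

Answer: (4,3)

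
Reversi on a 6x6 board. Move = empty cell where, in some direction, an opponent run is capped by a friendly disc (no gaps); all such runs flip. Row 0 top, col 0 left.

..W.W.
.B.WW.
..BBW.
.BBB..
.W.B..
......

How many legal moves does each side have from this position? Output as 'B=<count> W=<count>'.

Answer: B=6 W=5

Derivation:
-- B to move --
(0,1): no bracket -> illegal
(0,3): flips 1 -> legal
(0,5): flips 1 -> legal
(1,2): no bracket -> illegal
(1,5): flips 1 -> legal
(2,5): flips 1 -> legal
(3,0): no bracket -> illegal
(3,4): no bracket -> illegal
(3,5): no bracket -> illegal
(4,0): no bracket -> illegal
(4,2): no bracket -> illegal
(5,0): flips 1 -> legal
(5,1): flips 1 -> legal
(5,2): no bracket -> illegal
B mobility = 6
-- W to move --
(0,0): no bracket -> illegal
(0,1): no bracket -> illegal
(1,0): no bracket -> illegal
(1,2): no bracket -> illegal
(2,0): flips 1 -> legal
(2,1): flips 3 -> legal
(3,0): no bracket -> illegal
(3,4): no bracket -> illegal
(4,0): flips 2 -> legal
(4,2): flips 1 -> legal
(4,4): no bracket -> illegal
(5,2): no bracket -> illegal
(5,3): flips 3 -> legal
(5,4): no bracket -> illegal
W mobility = 5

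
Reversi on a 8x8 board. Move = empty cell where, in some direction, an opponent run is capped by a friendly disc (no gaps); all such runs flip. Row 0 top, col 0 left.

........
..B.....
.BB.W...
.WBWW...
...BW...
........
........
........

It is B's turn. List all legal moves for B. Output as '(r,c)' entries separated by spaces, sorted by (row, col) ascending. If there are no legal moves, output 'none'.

(1,3): no bracket -> illegal
(1,4): no bracket -> illegal
(1,5): no bracket -> illegal
(2,0): no bracket -> illegal
(2,3): flips 1 -> legal
(2,5): flips 1 -> legal
(3,0): flips 1 -> legal
(3,5): flips 2 -> legal
(4,0): flips 1 -> legal
(4,1): flips 1 -> legal
(4,2): no bracket -> illegal
(4,5): flips 1 -> legal
(5,3): no bracket -> illegal
(5,4): no bracket -> illegal
(5,5): flips 2 -> legal

Answer: (2,3) (2,5) (3,0) (3,5) (4,0) (4,1) (4,5) (5,5)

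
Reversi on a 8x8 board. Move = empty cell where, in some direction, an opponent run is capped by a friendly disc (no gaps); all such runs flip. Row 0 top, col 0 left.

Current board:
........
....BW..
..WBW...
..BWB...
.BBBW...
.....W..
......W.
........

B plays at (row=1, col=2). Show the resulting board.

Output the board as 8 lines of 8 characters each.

Answer: ........
..B.BW..
..BBW...
..BWB...
.BBBW...
.....W..
......W.
........

Derivation:
Place B at (1,2); scan 8 dirs for brackets.
Dir NW: first cell '.' (not opp) -> no flip
Dir N: first cell '.' (not opp) -> no flip
Dir NE: first cell '.' (not opp) -> no flip
Dir W: first cell '.' (not opp) -> no flip
Dir E: first cell '.' (not opp) -> no flip
Dir SW: first cell '.' (not opp) -> no flip
Dir S: opp run (2,2) capped by B -> flip
Dir SE: first cell 'B' (not opp) -> no flip
All flips: (2,2)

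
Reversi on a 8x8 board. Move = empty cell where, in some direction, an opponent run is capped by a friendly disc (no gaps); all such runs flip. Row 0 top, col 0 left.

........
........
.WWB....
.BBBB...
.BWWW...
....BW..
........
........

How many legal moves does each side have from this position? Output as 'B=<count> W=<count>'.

-- B to move --
(1,0): flips 1 -> legal
(1,1): flips 2 -> legal
(1,2): flips 1 -> legal
(1,3): flips 1 -> legal
(2,0): flips 2 -> legal
(3,0): no bracket -> illegal
(3,5): no bracket -> illegal
(4,5): flips 3 -> legal
(4,6): no bracket -> illegal
(5,1): flips 1 -> legal
(5,2): flips 2 -> legal
(5,3): flips 2 -> legal
(5,6): flips 1 -> legal
(6,4): no bracket -> illegal
(6,5): no bracket -> illegal
(6,6): flips 2 -> legal
B mobility = 11
-- W to move --
(1,2): no bracket -> illegal
(1,3): flips 2 -> legal
(1,4): no bracket -> illegal
(2,0): flips 1 -> legal
(2,4): flips 3 -> legal
(2,5): flips 1 -> legal
(3,0): no bracket -> illegal
(3,5): no bracket -> illegal
(4,0): flips 2 -> legal
(4,5): no bracket -> illegal
(5,0): no bracket -> illegal
(5,1): flips 2 -> legal
(5,2): no bracket -> illegal
(5,3): flips 1 -> legal
(6,3): no bracket -> illegal
(6,4): flips 1 -> legal
(6,5): flips 1 -> legal
W mobility = 9

Answer: B=11 W=9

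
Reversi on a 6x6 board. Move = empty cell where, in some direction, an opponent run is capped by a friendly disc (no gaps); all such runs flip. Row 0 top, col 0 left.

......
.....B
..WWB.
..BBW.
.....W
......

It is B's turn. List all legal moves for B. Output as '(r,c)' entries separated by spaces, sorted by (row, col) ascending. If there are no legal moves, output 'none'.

Answer: (1,1) (1,2) (1,3) (1,4) (2,1) (3,5) (4,4)

Derivation:
(1,1): flips 1 -> legal
(1,2): flips 1 -> legal
(1,3): flips 1 -> legal
(1,4): flips 1 -> legal
(2,1): flips 2 -> legal
(2,5): no bracket -> illegal
(3,1): no bracket -> illegal
(3,5): flips 1 -> legal
(4,3): no bracket -> illegal
(4,4): flips 1 -> legal
(5,4): no bracket -> illegal
(5,5): no bracket -> illegal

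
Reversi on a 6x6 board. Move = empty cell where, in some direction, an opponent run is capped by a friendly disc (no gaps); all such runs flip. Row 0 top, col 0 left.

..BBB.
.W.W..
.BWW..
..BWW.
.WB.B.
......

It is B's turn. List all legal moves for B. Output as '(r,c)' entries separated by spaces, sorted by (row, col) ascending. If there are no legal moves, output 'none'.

(0,0): flips 3 -> legal
(0,1): flips 1 -> legal
(1,0): no bracket -> illegal
(1,2): flips 1 -> legal
(1,4): flips 1 -> legal
(2,0): flips 1 -> legal
(2,4): flips 5 -> legal
(2,5): no bracket -> illegal
(3,0): no bracket -> illegal
(3,1): flips 2 -> legal
(3,5): flips 2 -> legal
(4,0): flips 1 -> legal
(4,3): flips 3 -> legal
(4,5): no bracket -> illegal
(5,0): flips 1 -> legal
(5,1): no bracket -> illegal
(5,2): no bracket -> illegal

Answer: (0,0) (0,1) (1,2) (1,4) (2,0) (2,4) (3,1) (3,5) (4,0) (4,3) (5,0)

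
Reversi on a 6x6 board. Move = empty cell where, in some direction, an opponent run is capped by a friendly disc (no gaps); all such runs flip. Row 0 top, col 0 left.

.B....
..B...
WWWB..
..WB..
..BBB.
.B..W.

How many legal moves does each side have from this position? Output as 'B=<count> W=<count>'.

Answer: B=5 W=7

Derivation:
-- B to move --
(1,0): flips 2 -> legal
(1,1): flips 1 -> legal
(1,3): no bracket -> illegal
(3,0): flips 1 -> legal
(3,1): flips 1 -> legal
(4,1): flips 1 -> legal
(4,5): no bracket -> illegal
(5,3): no bracket -> illegal
(5,5): no bracket -> illegal
B mobility = 5
-- W to move --
(0,0): no bracket -> illegal
(0,2): flips 1 -> legal
(0,3): flips 1 -> legal
(1,0): no bracket -> illegal
(1,1): no bracket -> illegal
(1,3): no bracket -> illegal
(1,4): flips 1 -> legal
(2,4): flips 1 -> legal
(3,1): no bracket -> illegal
(3,4): flips 2 -> legal
(3,5): no bracket -> illegal
(4,0): no bracket -> illegal
(4,1): no bracket -> illegal
(4,5): no bracket -> illegal
(5,0): no bracket -> illegal
(5,2): flips 1 -> legal
(5,3): no bracket -> illegal
(5,5): flips 2 -> legal
W mobility = 7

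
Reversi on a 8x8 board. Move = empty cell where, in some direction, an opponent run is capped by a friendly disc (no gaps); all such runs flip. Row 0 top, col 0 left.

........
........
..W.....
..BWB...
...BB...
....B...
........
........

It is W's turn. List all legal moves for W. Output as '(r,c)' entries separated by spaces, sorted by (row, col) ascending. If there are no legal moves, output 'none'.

Answer: (3,1) (3,5) (4,2) (5,3) (5,5)

Derivation:
(2,1): no bracket -> illegal
(2,3): no bracket -> illegal
(2,4): no bracket -> illegal
(2,5): no bracket -> illegal
(3,1): flips 1 -> legal
(3,5): flips 1 -> legal
(4,1): no bracket -> illegal
(4,2): flips 1 -> legal
(4,5): no bracket -> illegal
(5,2): no bracket -> illegal
(5,3): flips 1 -> legal
(5,5): flips 1 -> legal
(6,3): no bracket -> illegal
(6,4): no bracket -> illegal
(6,5): no bracket -> illegal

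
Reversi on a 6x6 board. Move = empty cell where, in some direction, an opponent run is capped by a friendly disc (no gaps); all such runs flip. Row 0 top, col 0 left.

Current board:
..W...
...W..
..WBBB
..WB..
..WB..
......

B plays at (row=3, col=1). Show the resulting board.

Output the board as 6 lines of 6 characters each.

Answer: ..W...
...W..
..WBBB
.BBB..
..WB..
......

Derivation:
Place B at (3,1); scan 8 dirs for brackets.
Dir NW: first cell '.' (not opp) -> no flip
Dir N: first cell '.' (not opp) -> no flip
Dir NE: opp run (2,2) (1,3), next='.' -> no flip
Dir W: first cell '.' (not opp) -> no flip
Dir E: opp run (3,2) capped by B -> flip
Dir SW: first cell '.' (not opp) -> no flip
Dir S: first cell '.' (not opp) -> no flip
Dir SE: opp run (4,2), next='.' -> no flip
All flips: (3,2)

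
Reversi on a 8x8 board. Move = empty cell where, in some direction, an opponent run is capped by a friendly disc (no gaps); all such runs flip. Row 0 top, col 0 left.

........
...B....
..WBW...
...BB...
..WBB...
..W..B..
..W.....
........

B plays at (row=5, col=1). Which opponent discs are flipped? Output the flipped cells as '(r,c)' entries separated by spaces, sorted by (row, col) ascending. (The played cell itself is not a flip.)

Answer: (4,2)

Derivation:
Dir NW: first cell '.' (not opp) -> no flip
Dir N: first cell '.' (not opp) -> no flip
Dir NE: opp run (4,2) capped by B -> flip
Dir W: first cell '.' (not opp) -> no flip
Dir E: opp run (5,2), next='.' -> no flip
Dir SW: first cell '.' (not opp) -> no flip
Dir S: first cell '.' (not opp) -> no flip
Dir SE: opp run (6,2), next='.' -> no flip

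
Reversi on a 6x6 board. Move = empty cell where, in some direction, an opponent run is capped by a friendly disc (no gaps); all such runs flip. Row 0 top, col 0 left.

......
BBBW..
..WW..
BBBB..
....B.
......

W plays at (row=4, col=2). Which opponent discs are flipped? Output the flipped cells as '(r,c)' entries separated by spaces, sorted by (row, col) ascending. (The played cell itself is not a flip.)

Answer: (3,2)

Derivation:
Dir NW: opp run (3,1), next='.' -> no flip
Dir N: opp run (3,2) capped by W -> flip
Dir NE: opp run (3,3), next='.' -> no flip
Dir W: first cell '.' (not opp) -> no flip
Dir E: first cell '.' (not opp) -> no flip
Dir SW: first cell '.' (not opp) -> no flip
Dir S: first cell '.' (not opp) -> no flip
Dir SE: first cell '.' (not opp) -> no flip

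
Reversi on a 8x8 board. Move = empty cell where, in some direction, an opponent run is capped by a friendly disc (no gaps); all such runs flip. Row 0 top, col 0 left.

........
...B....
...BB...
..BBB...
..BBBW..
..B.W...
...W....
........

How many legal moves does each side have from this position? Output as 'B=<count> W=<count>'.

Answer: B=5 W=4

Derivation:
-- B to move --
(3,5): no bracket -> illegal
(3,6): no bracket -> illegal
(4,6): flips 1 -> legal
(5,3): no bracket -> illegal
(5,5): no bracket -> illegal
(5,6): flips 1 -> legal
(6,2): no bracket -> illegal
(6,4): flips 1 -> legal
(6,5): flips 1 -> legal
(7,2): no bracket -> illegal
(7,3): no bracket -> illegal
(7,4): flips 1 -> legal
B mobility = 5
-- W to move --
(0,2): no bracket -> illegal
(0,3): no bracket -> illegal
(0,4): no bracket -> illegal
(1,2): flips 2 -> legal
(1,4): flips 3 -> legal
(1,5): no bracket -> illegal
(2,1): flips 2 -> legal
(2,2): no bracket -> illegal
(2,5): no bracket -> illegal
(3,1): no bracket -> illegal
(3,5): no bracket -> illegal
(4,1): flips 4 -> legal
(5,1): no bracket -> illegal
(5,3): no bracket -> illegal
(5,5): no bracket -> illegal
(6,1): no bracket -> illegal
(6,2): no bracket -> illegal
W mobility = 4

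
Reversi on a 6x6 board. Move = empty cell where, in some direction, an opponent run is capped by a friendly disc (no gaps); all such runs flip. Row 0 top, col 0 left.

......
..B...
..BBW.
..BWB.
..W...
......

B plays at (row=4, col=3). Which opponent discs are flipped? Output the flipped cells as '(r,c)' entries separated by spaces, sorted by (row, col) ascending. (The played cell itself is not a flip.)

Dir NW: first cell 'B' (not opp) -> no flip
Dir N: opp run (3,3) capped by B -> flip
Dir NE: first cell 'B' (not opp) -> no flip
Dir W: opp run (4,2), next='.' -> no flip
Dir E: first cell '.' (not opp) -> no flip
Dir SW: first cell '.' (not opp) -> no flip
Dir S: first cell '.' (not opp) -> no flip
Dir SE: first cell '.' (not opp) -> no flip

Answer: (3,3)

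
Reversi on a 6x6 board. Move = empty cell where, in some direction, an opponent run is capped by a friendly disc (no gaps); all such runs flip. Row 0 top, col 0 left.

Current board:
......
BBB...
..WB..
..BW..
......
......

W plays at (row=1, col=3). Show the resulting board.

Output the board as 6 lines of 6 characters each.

Place W at (1,3); scan 8 dirs for brackets.
Dir NW: first cell '.' (not opp) -> no flip
Dir N: first cell '.' (not opp) -> no flip
Dir NE: first cell '.' (not opp) -> no flip
Dir W: opp run (1,2) (1,1) (1,0), next=edge -> no flip
Dir E: first cell '.' (not opp) -> no flip
Dir SW: first cell 'W' (not opp) -> no flip
Dir S: opp run (2,3) capped by W -> flip
Dir SE: first cell '.' (not opp) -> no flip
All flips: (2,3)

Answer: ......
BBBW..
..WW..
..BW..
......
......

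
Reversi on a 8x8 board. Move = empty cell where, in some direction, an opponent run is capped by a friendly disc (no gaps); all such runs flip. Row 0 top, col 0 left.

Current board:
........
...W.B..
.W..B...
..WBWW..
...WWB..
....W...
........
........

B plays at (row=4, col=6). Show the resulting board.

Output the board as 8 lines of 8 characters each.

Answer: ........
...W.B..
.W..B...
..WBWB..
...WWBB.
....W...
........
........

Derivation:
Place B at (4,6); scan 8 dirs for brackets.
Dir NW: opp run (3,5) capped by B -> flip
Dir N: first cell '.' (not opp) -> no flip
Dir NE: first cell '.' (not opp) -> no flip
Dir W: first cell 'B' (not opp) -> no flip
Dir E: first cell '.' (not opp) -> no flip
Dir SW: first cell '.' (not opp) -> no flip
Dir S: first cell '.' (not opp) -> no flip
Dir SE: first cell '.' (not opp) -> no flip
All flips: (3,5)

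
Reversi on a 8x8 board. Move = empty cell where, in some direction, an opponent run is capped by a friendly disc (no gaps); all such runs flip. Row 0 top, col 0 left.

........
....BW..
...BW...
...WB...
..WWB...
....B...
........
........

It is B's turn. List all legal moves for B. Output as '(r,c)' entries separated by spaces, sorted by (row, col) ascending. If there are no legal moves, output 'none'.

Answer: (1,6) (2,2) (2,5) (3,2) (4,1) (5,2) (5,3)

Derivation:
(0,4): no bracket -> illegal
(0,5): no bracket -> illegal
(0,6): no bracket -> illegal
(1,3): no bracket -> illegal
(1,6): flips 1 -> legal
(2,2): flips 1 -> legal
(2,5): flips 1 -> legal
(2,6): no bracket -> illegal
(3,1): no bracket -> illegal
(3,2): flips 2 -> legal
(3,5): no bracket -> illegal
(4,1): flips 2 -> legal
(5,1): no bracket -> illegal
(5,2): flips 1 -> legal
(5,3): flips 2 -> legal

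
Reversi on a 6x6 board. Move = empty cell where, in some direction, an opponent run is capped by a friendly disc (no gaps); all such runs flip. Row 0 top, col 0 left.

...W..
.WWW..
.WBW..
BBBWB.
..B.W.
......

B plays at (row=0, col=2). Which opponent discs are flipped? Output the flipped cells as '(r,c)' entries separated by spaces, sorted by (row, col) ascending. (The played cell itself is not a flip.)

Dir NW: edge -> no flip
Dir N: edge -> no flip
Dir NE: edge -> no flip
Dir W: first cell '.' (not opp) -> no flip
Dir E: opp run (0,3), next='.' -> no flip
Dir SW: opp run (1,1), next='.' -> no flip
Dir S: opp run (1,2) capped by B -> flip
Dir SE: opp run (1,3), next='.' -> no flip

Answer: (1,2)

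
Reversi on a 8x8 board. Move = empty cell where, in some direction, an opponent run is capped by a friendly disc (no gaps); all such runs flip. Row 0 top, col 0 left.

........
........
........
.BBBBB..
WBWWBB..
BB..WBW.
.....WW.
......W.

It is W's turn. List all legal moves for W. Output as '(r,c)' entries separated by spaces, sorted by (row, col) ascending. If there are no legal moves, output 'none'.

Answer: (2,0) (2,1) (2,2) (2,3) (2,4) (2,5) (3,6) (4,6) (6,0) (6,2)

Derivation:
(2,0): flips 1 -> legal
(2,1): flips 1 -> legal
(2,2): flips 5 -> legal
(2,3): flips 3 -> legal
(2,4): flips 3 -> legal
(2,5): flips 4 -> legal
(2,6): no bracket -> illegal
(3,0): no bracket -> illegal
(3,6): flips 1 -> legal
(4,6): flips 2 -> legal
(5,2): no bracket -> illegal
(5,3): no bracket -> illegal
(6,0): flips 2 -> legal
(6,1): no bracket -> illegal
(6,2): flips 1 -> legal
(6,4): no bracket -> illegal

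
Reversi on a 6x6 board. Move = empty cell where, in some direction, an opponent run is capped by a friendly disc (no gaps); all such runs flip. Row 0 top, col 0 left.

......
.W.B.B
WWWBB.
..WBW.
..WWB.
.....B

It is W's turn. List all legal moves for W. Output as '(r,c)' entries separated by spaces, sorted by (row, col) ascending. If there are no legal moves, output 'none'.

(0,2): no bracket -> illegal
(0,3): flips 3 -> legal
(0,4): flips 1 -> legal
(0,5): no bracket -> illegal
(1,2): flips 1 -> legal
(1,4): flips 2 -> legal
(2,5): flips 2 -> legal
(3,5): no bracket -> illegal
(4,5): flips 1 -> legal
(5,3): no bracket -> illegal
(5,4): flips 1 -> legal

Answer: (0,3) (0,4) (1,2) (1,4) (2,5) (4,5) (5,4)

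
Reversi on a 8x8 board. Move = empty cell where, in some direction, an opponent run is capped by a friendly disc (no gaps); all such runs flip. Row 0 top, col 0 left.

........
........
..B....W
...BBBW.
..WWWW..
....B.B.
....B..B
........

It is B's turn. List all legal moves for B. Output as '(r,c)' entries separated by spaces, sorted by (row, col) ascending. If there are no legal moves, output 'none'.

(1,6): no bracket -> illegal
(1,7): no bracket -> illegal
(2,5): no bracket -> illegal
(2,6): no bracket -> illegal
(3,1): no bracket -> illegal
(3,2): flips 1 -> legal
(3,7): flips 1 -> legal
(4,1): no bracket -> illegal
(4,6): no bracket -> illegal
(4,7): no bracket -> illegal
(5,1): flips 1 -> legal
(5,2): flips 1 -> legal
(5,3): flips 2 -> legal
(5,5): flips 2 -> legal

Answer: (3,2) (3,7) (5,1) (5,2) (5,3) (5,5)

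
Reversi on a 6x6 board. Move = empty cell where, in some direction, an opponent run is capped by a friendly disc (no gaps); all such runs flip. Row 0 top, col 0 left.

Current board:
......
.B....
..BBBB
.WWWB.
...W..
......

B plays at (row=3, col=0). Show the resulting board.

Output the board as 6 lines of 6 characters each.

Place B at (3,0); scan 8 dirs for brackets.
Dir NW: edge -> no flip
Dir N: first cell '.' (not opp) -> no flip
Dir NE: first cell '.' (not opp) -> no flip
Dir W: edge -> no flip
Dir E: opp run (3,1) (3,2) (3,3) capped by B -> flip
Dir SW: edge -> no flip
Dir S: first cell '.' (not opp) -> no flip
Dir SE: first cell '.' (not opp) -> no flip
All flips: (3,1) (3,2) (3,3)

Answer: ......
.B....
..BBBB
BBBBB.
...W..
......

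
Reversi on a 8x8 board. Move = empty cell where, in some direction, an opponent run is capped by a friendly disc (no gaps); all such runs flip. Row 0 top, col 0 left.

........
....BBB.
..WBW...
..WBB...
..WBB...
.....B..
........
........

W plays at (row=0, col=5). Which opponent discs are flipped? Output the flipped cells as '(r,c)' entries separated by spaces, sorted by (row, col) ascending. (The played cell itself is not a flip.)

Answer: (1,4) (2,3)

Derivation:
Dir NW: edge -> no flip
Dir N: edge -> no flip
Dir NE: edge -> no flip
Dir W: first cell '.' (not opp) -> no flip
Dir E: first cell '.' (not opp) -> no flip
Dir SW: opp run (1,4) (2,3) capped by W -> flip
Dir S: opp run (1,5), next='.' -> no flip
Dir SE: opp run (1,6), next='.' -> no flip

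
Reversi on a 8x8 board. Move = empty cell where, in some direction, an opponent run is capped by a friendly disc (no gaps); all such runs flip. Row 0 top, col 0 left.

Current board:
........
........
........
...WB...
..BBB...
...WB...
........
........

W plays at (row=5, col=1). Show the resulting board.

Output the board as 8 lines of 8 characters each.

Answer: ........
........
........
...WB...
..WBB...
.W.WB...
........
........

Derivation:
Place W at (5,1); scan 8 dirs for brackets.
Dir NW: first cell '.' (not opp) -> no flip
Dir N: first cell '.' (not opp) -> no flip
Dir NE: opp run (4,2) capped by W -> flip
Dir W: first cell '.' (not opp) -> no flip
Dir E: first cell '.' (not opp) -> no flip
Dir SW: first cell '.' (not opp) -> no flip
Dir S: first cell '.' (not opp) -> no flip
Dir SE: first cell '.' (not opp) -> no flip
All flips: (4,2)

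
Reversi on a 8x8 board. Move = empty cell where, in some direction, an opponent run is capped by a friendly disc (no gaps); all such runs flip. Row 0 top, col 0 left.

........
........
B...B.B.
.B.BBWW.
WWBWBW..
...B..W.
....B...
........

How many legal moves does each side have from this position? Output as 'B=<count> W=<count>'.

Answer: B=5 W=10

Derivation:
-- B to move --
(2,5): no bracket -> illegal
(2,7): no bracket -> illegal
(3,0): no bracket -> illegal
(3,2): no bracket -> illegal
(3,7): flips 2 -> legal
(4,6): flips 3 -> legal
(4,7): no bracket -> illegal
(5,0): no bracket -> illegal
(5,1): flips 1 -> legal
(5,2): flips 1 -> legal
(5,4): no bracket -> illegal
(5,5): no bracket -> illegal
(5,7): no bracket -> illegal
(6,5): no bracket -> illegal
(6,6): no bracket -> illegal
(6,7): flips 2 -> legal
B mobility = 5
-- W to move --
(1,0): no bracket -> illegal
(1,1): no bracket -> illegal
(1,3): flips 1 -> legal
(1,4): no bracket -> illegal
(1,5): no bracket -> illegal
(1,6): flips 1 -> legal
(1,7): flips 1 -> legal
(2,1): flips 1 -> legal
(2,2): flips 1 -> legal
(2,3): flips 2 -> legal
(2,5): flips 1 -> legal
(2,7): no bracket -> illegal
(3,0): no bracket -> illegal
(3,2): flips 2 -> legal
(3,7): no bracket -> illegal
(5,1): no bracket -> illegal
(5,2): no bracket -> illegal
(5,4): no bracket -> illegal
(5,5): no bracket -> illegal
(6,2): flips 2 -> legal
(6,3): flips 1 -> legal
(6,5): no bracket -> illegal
(7,3): no bracket -> illegal
(7,4): no bracket -> illegal
(7,5): no bracket -> illegal
W mobility = 10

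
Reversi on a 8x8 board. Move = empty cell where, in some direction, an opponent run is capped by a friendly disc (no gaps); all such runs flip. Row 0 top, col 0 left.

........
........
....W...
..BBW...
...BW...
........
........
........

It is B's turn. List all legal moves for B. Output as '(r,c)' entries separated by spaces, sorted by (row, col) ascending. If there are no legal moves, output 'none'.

Answer: (1,5) (2,5) (3,5) (4,5) (5,5)

Derivation:
(1,3): no bracket -> illegal
(1,4): no bracket -> illegal
(1,5): flips 1 -> legal
(2,3): no bracket -> illegal
(2,5): flips 1 -> legal
(3,5): flips 1 -> legal
(4,5): flips 1 -> legal
(5,3): no bracket -> illegal
(5,4): no bracket -> illegal
(5,5): flips 1 -> legal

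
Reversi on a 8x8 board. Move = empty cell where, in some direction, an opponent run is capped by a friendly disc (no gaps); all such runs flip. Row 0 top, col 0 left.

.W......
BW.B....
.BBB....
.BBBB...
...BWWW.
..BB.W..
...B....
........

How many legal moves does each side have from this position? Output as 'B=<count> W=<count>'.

Answer: B=7 W=5

Derivation:
-- B to move --
(0,0): flips 1 -> legal
(0,2): no bracket -> illegal
(1,2): flips 1 -> legal
(2,0): no bracket -> illegal
(3,5): flips 1 -> legal
(3,6): no bracket -> illegal
(3,7): no bracket -> illegal
(4,7): flips 3 -> legal
(5,4): flips 1 -> legal
(5,6): flips 1 -> legal
(5,7): no bracket -> illegal
(6,4): no bracket -> illegal
(6,5): no bracket -> illegal
(6,6): flips 2 -> legal
B mobility = 7
-- W to move --
(0,0): no bracket -> illegal
(0,2): no bracket -> illegal
(0,3): no bracket -> illegal
(0,4): no bracket -> illegal
(1,2): flips 2 -> legal
(1,4): no bracket -> illegal
(2,0): no bracket -> illegal
(2,4): flips 1 -> legal
(2,5): no bracket -> illegal
(3,0): no bracket -> illegal
(3,5): no bracket -> illegal
(4,0): no bracket -> illegal
(4,1): flips 2 -> legal
(4,2): flips 1 -> legal
(5,1): no bracket -> illegal
(5,4): no bracket -> illegal
(6,1): no bracket -> illegal
(6,2): flips 1 -> legal
(6,4): no bracket -> illegal
(7,2): no bracket -> illegal
(7,3): no bracket -> illegal
(7,4): no bracket -> illegal
W mobility = 5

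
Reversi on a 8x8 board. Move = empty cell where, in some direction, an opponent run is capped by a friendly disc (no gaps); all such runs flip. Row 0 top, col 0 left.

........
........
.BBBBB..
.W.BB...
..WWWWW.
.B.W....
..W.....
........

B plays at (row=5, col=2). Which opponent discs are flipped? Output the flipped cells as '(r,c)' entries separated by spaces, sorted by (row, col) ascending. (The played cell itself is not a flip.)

Answer: (4,3)

Derivation:
Dir NW: first cell '.' (not opp) -> no flip
Dir N: opp run (4,2), next='.' -> no flip
Dir NE: opp run (4,3) capped by B -> flip
Dir W: first cell 'B' (not opp) -> no flip
Dir E: opp run (5,3), next='.' -> no flip
Dir SW: first cell '.' (not opp) -> no flip
Dir S: opp run (6,2), next='.' -> no flip
Dir SE: first cell '.' (not opp) -> no flip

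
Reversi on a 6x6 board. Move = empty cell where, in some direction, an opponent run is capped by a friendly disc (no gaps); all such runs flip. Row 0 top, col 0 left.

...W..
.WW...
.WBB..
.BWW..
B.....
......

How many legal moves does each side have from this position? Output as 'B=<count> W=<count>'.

Answer: B=9 W=6

Derivation:
-- B to move --
(0,0): flips 1 -> legal
(0,1): flips 3 -> legal
(0,2): flips 1 -> legal
(0,4): no bracket -> illegal
(1,0): no bracket -> illegal
(1,3): no bracket -> illegal
(1,4): no bracket -> illegal
(2,0): flips 1 -> legal
(2,4): no bracket -> illegal
(3,0): no bracket -> illegal
(3,4): flips 2 -> legal
(4,1): flips 1 -> legal
(4,2): flips 1 -> legal
(4,3): flips 1 -> legal
(4,4): flips 1 -> legal
B mobility = 9
-- W to move --
(1,3): flips 1 -> legal
(1,4): flips 1 -> legal
(2,0): no bracket -> illegal
(2,4): flips 2 -> legal
(3,0): flips 1 -> legal
(3,4): flips 1 -> legal
(4,1): flips 1 -> legal
(4,2): no bracket -> illegal
(5,0): no bracket -> illegal
(5,1): no bracket -> illegal
W mobility = 6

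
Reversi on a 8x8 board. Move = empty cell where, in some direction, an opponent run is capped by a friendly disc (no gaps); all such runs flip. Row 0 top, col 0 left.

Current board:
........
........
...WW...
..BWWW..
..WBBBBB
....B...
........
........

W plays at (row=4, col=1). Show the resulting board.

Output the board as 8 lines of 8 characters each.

Answer: ........
........
...WW...
..WWWW..
.WWBBBBB
....B...
........
........

Derivation:
Place W at (4,1); scan 8 dirs for brackets.
Dir NW: first cell '.' (not opp) -> no flip
Dir N: first cell '.' (not opp) -> no flip
Dir NE: opp run (3,2) capped by W -> flip
Dir W: first cell '.' (not opp) -> no flip
Dir E: first cell 'W' (not opp) -> no flip
Dir SW: first cell '.' (not opp) -> no flip
Dir S: first cell '.' (not opp) -> no flip
Dir SE: first cell '.' (not opp) -> no flip
All flips: (3,2)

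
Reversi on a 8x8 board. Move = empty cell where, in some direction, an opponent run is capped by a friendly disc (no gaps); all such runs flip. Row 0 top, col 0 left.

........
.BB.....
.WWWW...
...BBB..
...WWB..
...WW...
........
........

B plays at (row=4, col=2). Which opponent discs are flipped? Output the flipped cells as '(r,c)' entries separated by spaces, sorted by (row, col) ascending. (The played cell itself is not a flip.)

Answer: (4,3) (4,4)

Derivation:
Dir NW: first cell '.' (not opp) -> no flip
Dir N: first cell '.' (not opp) -> no flip
Dir NE: first cell 'B' (not opp) -> no flip
Dir W: first cell '.' (not opp) -> no flip
Dir E: opp run (4,3) (4,4) capped by B -> flip
Dir SW: first cell '.' (not opp) -> no flip
Dir S: first cell '.' (not opp) -> no flip
Dir SE: opp run (5,3), next='.' -> no flip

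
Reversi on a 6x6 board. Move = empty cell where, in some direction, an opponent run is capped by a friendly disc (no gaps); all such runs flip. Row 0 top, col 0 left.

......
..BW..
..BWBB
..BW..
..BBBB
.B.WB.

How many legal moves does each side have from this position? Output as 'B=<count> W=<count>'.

-- B to move --
(0,2): flips 1 -> legal
(0,3): flips 3 -> legal
(0,4): flips 1 -> legal
(1,4): flips 2 -> legal
(3,4): flips 2 -> legal
(5,2): flips 1 -> legal
B mobility = 6
-- W to move --
(0,1): flips 1 -> legal
(0,2): no bracket -> illegal
(0,3): no bracket -> illegal
(1,1): flips 2 -> legal
(1,4): no bracket -> illegal
(1,5): flips 1 -> legal
(2,1): flips 1 -> legal
(3,1): flips 3 -> legal
(3,4): no bracket -> illegal
(3,5): flips 2 -> legal
(4,0): no bracket -> illegal
(4,1): flips 1 -> legal
(5,0): no bracket -> illegal
(5,2): no bracket -> illegal
(5,5): flips 2 -> legal
W mobility = 8

Answer: B=6 W=8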